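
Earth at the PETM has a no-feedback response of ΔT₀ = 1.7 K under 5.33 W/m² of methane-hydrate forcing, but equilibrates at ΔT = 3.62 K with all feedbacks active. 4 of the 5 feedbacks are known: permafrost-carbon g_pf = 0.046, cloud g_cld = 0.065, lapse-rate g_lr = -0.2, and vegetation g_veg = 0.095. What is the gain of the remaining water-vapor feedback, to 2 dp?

Amplification A = ΔT/ΔT₀ = 3.62/1.7 = 2.129.
Total gain g = 1 − 1/A = 1 − 1/2.129 = 0.5303.
Known gains sum to 0.046 + 0.065 − 0.2 + 0.095 = 0.006.
g_wv = 0.5303 − 0.006 = 0.52.

0.52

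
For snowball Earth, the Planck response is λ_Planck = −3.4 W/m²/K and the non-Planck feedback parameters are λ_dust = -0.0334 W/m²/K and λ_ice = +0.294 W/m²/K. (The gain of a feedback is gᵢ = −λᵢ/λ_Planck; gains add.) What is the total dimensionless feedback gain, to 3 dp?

0.077

Convert to gains: g_dust = -0.0334/3.4 = -0.009824; g_ice = 0.294/3.4 = 0.08647.
Total gain g = 0.076646.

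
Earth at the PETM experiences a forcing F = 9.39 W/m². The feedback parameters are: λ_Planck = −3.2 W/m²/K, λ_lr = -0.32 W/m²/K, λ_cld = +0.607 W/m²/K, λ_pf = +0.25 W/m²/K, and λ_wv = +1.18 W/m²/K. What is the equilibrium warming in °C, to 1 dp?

6.3 °C

Net feedback parameter λ = (−3.2) + (-0.32) + (+0.607) + (+0.25) + (+1.18) = -1.483 W/m²/K.
ΔT = −F/λ = −9.39/(-1.483) = 6.3 °C.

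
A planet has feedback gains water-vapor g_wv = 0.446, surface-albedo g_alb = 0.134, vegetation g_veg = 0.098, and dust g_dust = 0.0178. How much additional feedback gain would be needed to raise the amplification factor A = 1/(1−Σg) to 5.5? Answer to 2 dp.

Current total gain = 0.6958.
Target gain for A = 5.5: g* = 1 − 1/5.5 = 0.8182.
Additional gain needed = 0.8182 − 0.6958 = 0.12.

0.12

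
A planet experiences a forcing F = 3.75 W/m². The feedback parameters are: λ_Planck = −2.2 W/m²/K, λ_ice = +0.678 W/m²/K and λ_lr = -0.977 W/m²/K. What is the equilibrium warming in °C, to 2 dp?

1.50 °C

Net feedback parameter λ = (−2.2) + (+0.678) + (-0.977) = -2.499 W/m²/K.
ΔT = −F/λ = −3.75/(-2.499) = 1.50 °C.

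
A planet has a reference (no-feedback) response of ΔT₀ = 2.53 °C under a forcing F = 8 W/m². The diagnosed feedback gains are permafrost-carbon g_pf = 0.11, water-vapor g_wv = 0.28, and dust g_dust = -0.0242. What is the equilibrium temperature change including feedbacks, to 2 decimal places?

Total gain g = 0.11 + 0.28 − 0.0242 = 0.3658.
Amplification A = 1/(1 − 0.3658) = 1.577.
ΔT = 2.53 × 1.577 = 3.99 °C.

3.99 °C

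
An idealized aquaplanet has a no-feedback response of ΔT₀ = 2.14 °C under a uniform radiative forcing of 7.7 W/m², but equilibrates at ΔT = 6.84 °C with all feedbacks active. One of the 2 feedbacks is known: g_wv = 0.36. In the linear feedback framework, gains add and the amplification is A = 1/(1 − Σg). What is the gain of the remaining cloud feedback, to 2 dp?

0.33

Amplification A = ΔT/ΔT₀ = 6.84/2.14 = 3.196.
Total gain g = 1 − 1/A = 1 − 1/3.196 = 0.6871.
The known gain is 0.36.
g_cld = 0.6871 − 0.36 = 0.33.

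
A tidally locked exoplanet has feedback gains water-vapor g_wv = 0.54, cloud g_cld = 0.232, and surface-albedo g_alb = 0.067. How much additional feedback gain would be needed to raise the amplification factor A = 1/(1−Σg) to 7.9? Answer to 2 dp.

Current total gain = 0.839.
Target gain for A = 7.9: g* = 1 − 1/7.9 = 0.8734.
Additional gain needed = 0.8734 − 0.839 = 0.03.

0.03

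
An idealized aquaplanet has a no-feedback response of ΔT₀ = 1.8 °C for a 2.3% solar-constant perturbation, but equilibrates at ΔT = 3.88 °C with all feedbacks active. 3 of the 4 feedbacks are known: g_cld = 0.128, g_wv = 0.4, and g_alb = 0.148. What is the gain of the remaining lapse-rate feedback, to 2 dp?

Amplification A = ΔT/ΔT₀ = 3.88/1.8 = 2.156.
Total gain g = 1 − 1/A = 1 − 1/2.156 = 0.5362.
Known gains sum to 0.128 + 0.4 + 0.148 = 0.676.
g_lr = 0.5362 − 0.676 = -0.14.

-0.14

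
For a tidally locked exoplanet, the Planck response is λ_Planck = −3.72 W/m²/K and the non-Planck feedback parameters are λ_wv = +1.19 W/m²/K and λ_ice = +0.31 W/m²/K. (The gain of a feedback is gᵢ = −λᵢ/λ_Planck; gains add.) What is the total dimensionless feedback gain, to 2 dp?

Convert to gains: g_wv = 1.19/3.72 = 0.3199; g_ice = 0.31/3.72 = 0.08333.
Total gain g = 0.40323.

0.40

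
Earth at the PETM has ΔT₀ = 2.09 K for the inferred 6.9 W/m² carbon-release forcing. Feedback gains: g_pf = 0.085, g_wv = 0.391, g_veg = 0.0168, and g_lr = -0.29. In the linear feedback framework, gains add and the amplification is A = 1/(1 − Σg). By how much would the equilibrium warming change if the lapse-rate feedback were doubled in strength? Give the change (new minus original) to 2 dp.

Original: g = 0.2028, ΔT = 2.09/(1−0.2028) = 2.6217 K.
With doubled lapse-rate: g' = -0.0872, ΔT' = 2.09/(1+0.0872) = 1.9224 K.
Change = 1.9224 − 2.6217 = -0.70 K.

-0.70 K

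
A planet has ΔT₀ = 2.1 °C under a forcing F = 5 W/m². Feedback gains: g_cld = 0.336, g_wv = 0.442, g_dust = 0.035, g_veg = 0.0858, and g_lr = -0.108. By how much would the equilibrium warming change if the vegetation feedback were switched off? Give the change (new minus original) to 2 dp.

-2.92 °C

Original: g = 0.7908, ΔT = 2.1/(1−0.7908) = 10.0382 °C.
Without vegetation: g' = 0.705, ΔT' = 2.1/(1−0.705) = 7.1186 °C.
Change = 7.1186 − 10.0382 = -2.92 °C.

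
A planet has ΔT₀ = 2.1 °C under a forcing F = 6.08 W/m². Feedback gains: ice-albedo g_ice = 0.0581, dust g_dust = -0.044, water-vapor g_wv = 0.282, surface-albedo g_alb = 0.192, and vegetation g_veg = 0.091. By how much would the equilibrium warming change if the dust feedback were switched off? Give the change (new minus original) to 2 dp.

0.58 °C

Original: g = 0.5791, ΔT = 2.1/(1−0.5791) = 4.9893 °C.
Without dust: g' = 0.6231, ΔT' = 2.1/(1−0.6231) = 5.5718 °C.
Change = 5.5718 − 4.9893 = 0.58 °C.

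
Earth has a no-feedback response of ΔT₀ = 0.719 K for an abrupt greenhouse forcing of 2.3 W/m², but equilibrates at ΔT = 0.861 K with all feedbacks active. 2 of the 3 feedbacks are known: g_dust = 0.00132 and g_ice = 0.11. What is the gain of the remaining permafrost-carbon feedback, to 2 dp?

Amplification A = ΔT/ΔT₀ = 0.861/0.719 = 1.197.
Total gain g = 1 − 1/A = 1 − 1/1.197 = 0.1646.
Known gains sum to 0.00132 + 0.11 = 0.11132.
g_pf = 0.1646 − 0.11132 = 0.05.

0.05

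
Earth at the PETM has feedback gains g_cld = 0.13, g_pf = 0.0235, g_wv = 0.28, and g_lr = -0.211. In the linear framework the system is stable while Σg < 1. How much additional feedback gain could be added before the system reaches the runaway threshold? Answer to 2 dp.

Current total gain = 0.13 + 0.0235 + 0.28 − 0.211 = 0.2225.
Margin to runaway = 1 − 0.2225 = 0.78.

0.78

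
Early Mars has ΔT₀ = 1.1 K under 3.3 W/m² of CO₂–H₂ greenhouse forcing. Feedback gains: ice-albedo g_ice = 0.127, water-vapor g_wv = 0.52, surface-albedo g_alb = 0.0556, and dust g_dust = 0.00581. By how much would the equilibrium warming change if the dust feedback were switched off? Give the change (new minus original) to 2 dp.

-0.07 K

Original: g = 0.70841, ΔT = 1.1/(1−0.70841) = 3.7724 K.
Without dust: g' = 0.7026, ΔT' = 1.1/(1−0.7026) = 3.6987 K.
Change = 3.6987 − 3.7724 = -0.07 K.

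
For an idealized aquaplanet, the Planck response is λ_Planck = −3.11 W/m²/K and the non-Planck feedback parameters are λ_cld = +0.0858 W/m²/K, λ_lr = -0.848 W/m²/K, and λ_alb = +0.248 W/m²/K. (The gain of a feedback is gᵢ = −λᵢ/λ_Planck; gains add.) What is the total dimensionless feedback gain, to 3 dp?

Convert to gains: g_cld = 0.0858/3.11 = 0.02759; g_lr = -0.848/3.11 = -0.2727; g_alb = 0.248/3.11 = 0.07974.
Total gain g = -0.16537.

-0.165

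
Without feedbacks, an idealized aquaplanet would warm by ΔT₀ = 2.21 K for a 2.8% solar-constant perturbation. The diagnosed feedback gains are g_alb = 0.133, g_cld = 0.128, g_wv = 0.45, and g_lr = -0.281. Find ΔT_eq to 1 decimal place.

Total gain g = 0.133 + 0.128 + 0.45 − 0.281 = 0.43.
Amplification A = 1/(1 − 0.43) = 1.754.
ΔT = 2.21 × 1.754 = 3.9 K.

3.9 K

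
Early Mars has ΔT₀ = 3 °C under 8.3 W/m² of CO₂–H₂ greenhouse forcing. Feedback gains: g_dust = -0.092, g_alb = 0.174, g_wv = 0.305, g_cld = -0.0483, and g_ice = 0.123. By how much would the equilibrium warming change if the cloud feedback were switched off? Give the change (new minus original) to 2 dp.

0.55 °C

Original: g = 0.4617, ΔT = 3/(1−0.4617) = 5.5731 °C.
Without cloud: g' = 0.51, ΔT' = 3/(1−0.51) = 6.1224 °C.
Change = 6.1224 − 5.5731 = 0.55 °C.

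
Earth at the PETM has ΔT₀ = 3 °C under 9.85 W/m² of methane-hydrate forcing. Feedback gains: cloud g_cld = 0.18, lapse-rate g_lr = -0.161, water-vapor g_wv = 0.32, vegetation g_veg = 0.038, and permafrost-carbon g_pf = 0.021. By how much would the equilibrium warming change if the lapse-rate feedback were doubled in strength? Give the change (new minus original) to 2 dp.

Original: g = 0.398, ΔT = 3/(1−0.398) = 4.9834 °C.
With doubled lapse-rate: g' = 0.237, ΔT' = 3/(1−0.237) = 3.9318 °C.
Change = 3.9318 − 4.9834 = -1.05 °C.

-1.05 °C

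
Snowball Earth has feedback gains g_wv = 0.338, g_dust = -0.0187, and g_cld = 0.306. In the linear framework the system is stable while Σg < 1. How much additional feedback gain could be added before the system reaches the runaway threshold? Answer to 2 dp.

Current total gain = 0.338 − 0.0187 + 0.306 = 0.6253.
Margin to runaway = 1 − 0.6253 = 0.37.

0.37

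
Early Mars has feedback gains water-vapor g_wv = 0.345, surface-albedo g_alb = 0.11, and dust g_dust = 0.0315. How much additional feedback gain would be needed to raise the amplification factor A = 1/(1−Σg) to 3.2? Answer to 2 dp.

0.20

Current total gain = 0.4865.
Target gain for A = 3.2: g* = 1 − 1/3.2 = 0.6875.
Additional gain needed = 0.6875 − 0.4865 = 0.20.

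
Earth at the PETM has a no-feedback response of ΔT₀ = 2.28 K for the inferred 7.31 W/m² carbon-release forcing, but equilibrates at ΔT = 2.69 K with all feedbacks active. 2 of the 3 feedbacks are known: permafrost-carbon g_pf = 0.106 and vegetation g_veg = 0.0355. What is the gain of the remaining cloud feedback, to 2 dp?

Amplification A = ΔT/ΔT₀ = 2.69/2.28 = 1.18.
Total gain g = 1 − 1/A = 1 − 1/1.18 = 0.1525.
Known gains sum to 0.106 + 0.0355 = 0.1415.
g_cld = 0.1525 − 0.1415 = 0.01.

0.01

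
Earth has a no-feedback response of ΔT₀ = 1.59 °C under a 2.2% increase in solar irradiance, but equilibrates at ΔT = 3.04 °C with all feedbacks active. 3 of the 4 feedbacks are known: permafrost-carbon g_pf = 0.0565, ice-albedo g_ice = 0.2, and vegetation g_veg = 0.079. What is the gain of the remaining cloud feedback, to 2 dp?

Amplification A = ΔT/ΔT₀ = 3.04/1.59 = 1.912.
Total gain g = 1 − 1/A = 1 − 1/1.912 = 0.477.
Known gains sum to 0.0565 + 0.2 + 0.079 = 0.3355.
g_cld = 0.477 − 0.3355 = 0.14.

0.14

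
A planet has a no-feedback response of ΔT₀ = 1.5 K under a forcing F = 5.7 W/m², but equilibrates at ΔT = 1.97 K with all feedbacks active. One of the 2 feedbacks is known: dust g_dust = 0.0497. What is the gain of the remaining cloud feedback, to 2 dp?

0.19

Amplification A = ΔT/ΔT₀ = 1.97/1.5 = 1.313.
Total gain g = 1 − 1/A = 1 − 1/1.313 = 0.2384.
The known gain is 0.0497.
g_cld = 0.2384 − 0.0497 = 0.19.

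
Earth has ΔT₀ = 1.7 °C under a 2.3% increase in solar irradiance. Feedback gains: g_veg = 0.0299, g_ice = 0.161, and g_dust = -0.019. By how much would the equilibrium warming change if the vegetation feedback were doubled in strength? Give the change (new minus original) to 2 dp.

0.08 °C

Original: g = 0.1719, ΔT = 1.7/(1−0.1719) = 2.0529 °C.
With doubled vegetation: g' = 0.2018, ΔT' = 1.7/(1−0.2018) = 2.1298 °C.
Change = 2.1298 − 2.0529 = 0.08 °C.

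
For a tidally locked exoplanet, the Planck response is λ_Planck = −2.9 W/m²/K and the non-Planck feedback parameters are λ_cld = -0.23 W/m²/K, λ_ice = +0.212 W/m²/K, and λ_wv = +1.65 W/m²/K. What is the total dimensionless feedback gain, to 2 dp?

0.56

Convert to gains: g_cld = -0.23/2.9 = -0.07931; g_ice = 0.212/2.9 = 0.0731; g_wv = 1.65/2.9 = 0.569.
Total gain g = 0.56279.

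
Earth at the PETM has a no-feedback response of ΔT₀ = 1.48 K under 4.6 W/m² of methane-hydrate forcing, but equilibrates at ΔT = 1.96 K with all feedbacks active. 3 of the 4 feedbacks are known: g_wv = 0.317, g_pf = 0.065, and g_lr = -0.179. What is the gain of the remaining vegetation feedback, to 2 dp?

0.04

Amplification A = ΔT/ΔT₀ = 1.96/1.48 = 1.324.
Total gain g = 1 − 1/A = 1 − 1/1.324 = 0.2447.
Known gains sum to 0.317 + 0.065 − 0.179 = 0.203.
g_veg = 0.2447 − 0.203 = 0.04.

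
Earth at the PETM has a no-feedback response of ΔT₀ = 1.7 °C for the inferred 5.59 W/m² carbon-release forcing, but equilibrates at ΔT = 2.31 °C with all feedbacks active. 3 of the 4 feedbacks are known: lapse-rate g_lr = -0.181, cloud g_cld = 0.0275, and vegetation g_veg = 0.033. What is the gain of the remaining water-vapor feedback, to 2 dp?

Amplification A = ΔT/ΔT₀ = 2.31/1.7 = 1.359.
Total gain g = 1 − 1/A = 1 − 1/1.359 = 0.2642.
Known gains sum to -0.181 + 0.0275 + 0.033 = -0.1205.
g_wv = 0.2642 + 0.1205 = 0.38.

0.38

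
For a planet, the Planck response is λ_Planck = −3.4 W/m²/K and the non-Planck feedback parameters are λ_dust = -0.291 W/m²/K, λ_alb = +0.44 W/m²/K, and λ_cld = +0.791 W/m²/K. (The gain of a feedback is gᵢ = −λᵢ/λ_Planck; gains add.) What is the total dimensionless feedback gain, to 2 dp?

0.28

Convert to gains: g_dust = -0.291/3.4 = -0.08559; g_alb = 0.44/3.4 = 0.1294; g_cld = 0.791/3.4 = 0.2326.
Total gain g = 0.27641.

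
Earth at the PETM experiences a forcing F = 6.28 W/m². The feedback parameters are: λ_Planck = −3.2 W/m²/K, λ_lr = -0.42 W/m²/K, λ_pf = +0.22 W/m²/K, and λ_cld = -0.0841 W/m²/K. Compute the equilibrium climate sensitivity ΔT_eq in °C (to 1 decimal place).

Net feedback parameter λ = (−3.2) + (-0.42) + (+0.22) + (-0.0841) = -3.4841 W/m²/K.
ΔT = −F/λ = −6.28/(-3.4841) = 1.8 °C.

1.8 °C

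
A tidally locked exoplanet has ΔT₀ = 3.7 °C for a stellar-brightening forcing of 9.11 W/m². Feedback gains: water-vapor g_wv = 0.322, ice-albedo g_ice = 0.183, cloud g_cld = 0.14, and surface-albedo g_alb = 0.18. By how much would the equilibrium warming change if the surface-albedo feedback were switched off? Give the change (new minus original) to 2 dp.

Original: g = 0.825, ΔT = 3.7/(1−0.825) = 21.1429 °C.
Without surface-albedo: g' = 0.645, ΔT' = 3.7/(1−0.645) = 10.4225 °C.
Change = 10.4225 − 21.1429 = -10.72 °C.

-10.72 °C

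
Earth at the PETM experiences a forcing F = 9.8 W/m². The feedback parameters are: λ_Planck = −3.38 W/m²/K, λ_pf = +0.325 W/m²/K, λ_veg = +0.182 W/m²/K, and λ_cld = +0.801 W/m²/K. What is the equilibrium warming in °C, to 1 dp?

Net feedback parameter λ = (−3.38) + (+0.325) + (+0.182) + (+0.801) = -2.072 W/m²/K.
ΔT = −F/λ = −9.8/(-2.072) = 4.7 °C.

4.7 °C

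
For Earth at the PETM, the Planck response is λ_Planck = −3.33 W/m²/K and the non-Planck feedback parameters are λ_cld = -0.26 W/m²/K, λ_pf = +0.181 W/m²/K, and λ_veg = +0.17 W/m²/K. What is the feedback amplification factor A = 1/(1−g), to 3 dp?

Convert to gains: g_cld = -0.26/3.33 = -0.07808; g_pf = 0.181/3.33 = 0.05435; g_veg = 0.17/3.33 = 0.05105.
Total gain g = 0.02732.
A = 1/(1 − 0.02732) = 1.028.

1.028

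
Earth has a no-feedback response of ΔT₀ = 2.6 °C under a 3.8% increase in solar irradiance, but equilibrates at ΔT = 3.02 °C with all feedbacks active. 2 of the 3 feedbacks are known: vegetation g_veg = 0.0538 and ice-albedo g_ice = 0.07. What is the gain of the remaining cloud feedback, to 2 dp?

Amplification A = ΔT/ΔT₀ = 3.02/2.6 = 1.162.
Total gain g = 1 − 1/A = 1 − 1/1.162 = 0.1394.
Known gains sum to 0.0538 + 0.07 = 0.1238.
g_cld = 0.1394 − 0.1238 = 0.02.

0.02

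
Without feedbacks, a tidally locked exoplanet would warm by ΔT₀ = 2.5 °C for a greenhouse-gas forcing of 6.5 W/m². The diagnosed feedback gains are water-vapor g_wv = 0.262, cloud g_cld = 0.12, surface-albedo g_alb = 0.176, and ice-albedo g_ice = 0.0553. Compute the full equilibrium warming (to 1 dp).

Total gain g = 0.262 + 0.12 + 0.176 + 0.0553 = 0.6133.
Amplification A = 1/(1 − 0.6133) = 2.586.
ΔT = 2.5 × 2.586 = 6.5 °C.

6.5 °C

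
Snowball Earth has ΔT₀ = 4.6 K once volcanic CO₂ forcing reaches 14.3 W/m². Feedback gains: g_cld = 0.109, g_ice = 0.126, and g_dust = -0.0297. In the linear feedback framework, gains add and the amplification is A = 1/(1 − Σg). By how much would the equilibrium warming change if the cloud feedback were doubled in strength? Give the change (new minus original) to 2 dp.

0.92 K

Original: g = 0.2053, ΔT = 4.6/(1−0.2053) = 5.7883 K.
With doubled cloud: g' = 0.3143, ΔT' = 4.6/(1−0.3143) = 6.7085 K.
Change = 6.7085 − 5.7883 = 0.92 K.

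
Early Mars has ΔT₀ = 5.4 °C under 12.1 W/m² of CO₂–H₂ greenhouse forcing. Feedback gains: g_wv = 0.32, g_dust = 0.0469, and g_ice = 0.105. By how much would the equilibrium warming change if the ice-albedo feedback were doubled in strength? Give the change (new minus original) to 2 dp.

2.54 °C

Original: g = 0.4719, ΔT = 5.4/(1−0.4719) = 10.2253 °C.
With doubled ice-albedo: g' = 0.5769, ΔT' = 5.4/(1−0.5769) = 12.7629 °C.
Change = 12.7629 − 10.2253 = 2.54 °C.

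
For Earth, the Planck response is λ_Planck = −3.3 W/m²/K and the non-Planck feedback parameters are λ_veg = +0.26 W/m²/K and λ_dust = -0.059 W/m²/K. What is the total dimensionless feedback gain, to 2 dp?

Convert to gains: g_veg = 0.26/3.3 = 0.07879; g_dust = -0.059/3.3 = -0.01788.
Total gain g = 0.06091.

0.06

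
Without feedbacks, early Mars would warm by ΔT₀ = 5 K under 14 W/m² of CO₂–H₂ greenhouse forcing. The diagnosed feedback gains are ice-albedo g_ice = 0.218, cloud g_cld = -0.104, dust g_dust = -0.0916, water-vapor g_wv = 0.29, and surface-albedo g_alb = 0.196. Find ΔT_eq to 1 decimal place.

Total gain g = 0.218 − 0.104 − 0.0916 + 0.29 + 0.196 = 0.5084.
Amplification A = 1/(1 − 0.5084) = 2.034.
ΔT = 5 × 2.034 = 10.2 K.

10.2 K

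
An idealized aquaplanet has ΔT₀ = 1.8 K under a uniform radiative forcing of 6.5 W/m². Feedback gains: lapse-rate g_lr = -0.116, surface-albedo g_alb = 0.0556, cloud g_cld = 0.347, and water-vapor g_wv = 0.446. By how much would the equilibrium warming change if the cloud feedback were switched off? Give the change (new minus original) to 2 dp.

Original: g = 0.7326, ΔT = 1.8/(1−0.7326) = 6.7315 K.
Without cloud: g' = 0.3856, ΔT' = 1.8/(1−0.3856) = 2.9297 K.
Change = 2.9297 − 6.7315 = -3.80 K.

-3.80 K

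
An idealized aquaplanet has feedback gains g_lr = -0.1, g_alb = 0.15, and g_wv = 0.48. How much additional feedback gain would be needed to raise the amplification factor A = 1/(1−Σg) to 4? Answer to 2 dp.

0.22

Current total gain = 0.53.
Target gain for A = 4: g* = 1 − 1/4 = 0.75.
Additional gain needed = 0.75 − 0.53 = 0.22.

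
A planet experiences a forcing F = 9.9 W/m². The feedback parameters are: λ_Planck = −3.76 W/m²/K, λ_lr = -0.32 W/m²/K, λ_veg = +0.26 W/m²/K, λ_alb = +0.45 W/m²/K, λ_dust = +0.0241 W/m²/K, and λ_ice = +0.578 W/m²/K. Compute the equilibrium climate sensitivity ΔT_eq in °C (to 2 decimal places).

Net feedback parameter λ = (−3.76) + (-0.32) + (+0.26) + (+0.45) + (+0.0241) + (+0.578) = -2.7679 W/m²/K.
ΔT = −F/λ = −9.9/(-2.7679) = 3.58 °C.

3.58 °C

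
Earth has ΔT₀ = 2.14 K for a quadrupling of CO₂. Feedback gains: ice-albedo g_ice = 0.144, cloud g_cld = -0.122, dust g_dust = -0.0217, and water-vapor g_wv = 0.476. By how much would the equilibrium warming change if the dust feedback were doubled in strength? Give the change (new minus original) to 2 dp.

Original: g = 0.4763, ΔT = 2.14/(1−0.4763) = 4.0863 K.
With doubled dust: g' = 0.4546, ΔT' = 2.14/(1−0.4546) = 3.9237 K.
Change = 3.9237 − 4.0863 = -0.16 K.

-0.16 K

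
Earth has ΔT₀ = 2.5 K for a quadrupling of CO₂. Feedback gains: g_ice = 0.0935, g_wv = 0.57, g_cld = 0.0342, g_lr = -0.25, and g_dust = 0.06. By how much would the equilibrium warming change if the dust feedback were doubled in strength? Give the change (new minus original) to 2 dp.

Original: g = 0.5077, ΔT = 2.5/(1−0.5077) = 5.0782 K.
With doubled dust: g' = 0.5677, ΔT' = 2.5/(1−0.5677) = 5.7830 K.
Change = 5.7830 − 5.0782 = 0.70 K.

0.70 K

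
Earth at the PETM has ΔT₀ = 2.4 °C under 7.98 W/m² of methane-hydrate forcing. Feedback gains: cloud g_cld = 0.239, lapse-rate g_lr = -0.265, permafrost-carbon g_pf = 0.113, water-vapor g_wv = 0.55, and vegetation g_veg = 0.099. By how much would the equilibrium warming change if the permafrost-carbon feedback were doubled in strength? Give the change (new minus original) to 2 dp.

6.80 °C

Original: g = 0.736, ΔT = 2.4/(1−0.736) = 9.0909 °C.
With doubled permafrost-carbon: g' = 0.849, ΔT' = 2.4/(1−0.849) = 15.8940 °C.
Change = 15.8940 − 9.0909 = 6.80 °C.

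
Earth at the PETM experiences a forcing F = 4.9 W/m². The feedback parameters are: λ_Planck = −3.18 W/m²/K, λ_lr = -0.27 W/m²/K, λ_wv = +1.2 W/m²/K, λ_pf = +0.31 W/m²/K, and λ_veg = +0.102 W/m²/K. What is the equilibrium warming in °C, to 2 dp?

Net feedback parameter λ = (−3.18) + (-0.27) + (+1.2) + (+0.31) + (+0.102) = -1.838 W/m²/K.
ΔT = −F/λ = −4.9/(-1.838) = 2.67 °C.

2.67 °C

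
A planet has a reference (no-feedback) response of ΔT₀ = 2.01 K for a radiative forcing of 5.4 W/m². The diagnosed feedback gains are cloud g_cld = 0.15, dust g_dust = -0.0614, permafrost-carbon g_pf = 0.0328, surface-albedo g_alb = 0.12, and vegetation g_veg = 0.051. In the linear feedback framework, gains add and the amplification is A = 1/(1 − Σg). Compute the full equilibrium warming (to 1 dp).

2.8 K

Total gain g = 0.15 − 0.0614 + 0.0328 + 0.12 + 0.051 = 0.2924.
Amplification A = 1/(1 − 0.2924) = 1.413.
ΔT = 2.01 × 1.413 = 2.8 K.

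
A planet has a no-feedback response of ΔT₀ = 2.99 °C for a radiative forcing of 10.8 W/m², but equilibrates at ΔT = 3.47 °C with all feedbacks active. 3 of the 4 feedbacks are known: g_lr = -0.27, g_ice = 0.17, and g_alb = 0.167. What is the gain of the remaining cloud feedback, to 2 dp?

Amplification A = ΔT/ΔT₀ = 3.47/2.99 = 1.161.
Total gain g = 1 − 1/A = 1 − 1/1.161 = 0.1387.
Known gains sum to -0.27 + 0.17 + 0.167 = 0.067.
g_cld = 0.1387 − 0.067 = 0.07.

0.07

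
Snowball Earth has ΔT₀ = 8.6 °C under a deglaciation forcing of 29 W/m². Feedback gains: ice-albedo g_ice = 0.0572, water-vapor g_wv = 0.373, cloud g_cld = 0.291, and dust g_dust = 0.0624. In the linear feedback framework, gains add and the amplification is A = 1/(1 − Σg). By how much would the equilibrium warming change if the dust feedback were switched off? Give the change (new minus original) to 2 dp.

Original: g = 0.7836, ΔT = 8.6/(1−0.7836) = 39.7412 °C.
Without dust: g' = 0.7212, ΔT' = 8.6/(1−0.7212) = 30.8465 °C.
Change = 30.8465 − 39.7412 = -8.89 °C.

-8.89 °C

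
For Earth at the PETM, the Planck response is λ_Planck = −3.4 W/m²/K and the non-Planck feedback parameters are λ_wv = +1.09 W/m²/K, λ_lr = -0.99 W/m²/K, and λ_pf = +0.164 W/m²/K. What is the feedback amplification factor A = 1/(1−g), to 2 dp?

Convert to gains: g_wv = 1.09/3.4 = 0.3206; g_lr = -0.99/3.4 = -0.2912; g_pf = 0.164/3.4 = 0.04824.
Total gain g = 0.07764.
A = 1/(1 − 0.07764) = 1.08.

1.08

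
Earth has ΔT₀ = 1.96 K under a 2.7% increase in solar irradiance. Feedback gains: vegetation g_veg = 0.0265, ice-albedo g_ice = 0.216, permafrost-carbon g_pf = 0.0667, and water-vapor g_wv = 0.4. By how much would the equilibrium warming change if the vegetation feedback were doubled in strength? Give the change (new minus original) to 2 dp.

Original: g = 0.7092, ΔT = 1.96/(1−0.7092) = 6.7400 K.
With doubled vegetation: g' = 0.7357, ΔT' = 1.96/(1−0.7357) = 7.4158 K.
Change = 7.4158 − 6.7400 = 0.68 K.

0.68 K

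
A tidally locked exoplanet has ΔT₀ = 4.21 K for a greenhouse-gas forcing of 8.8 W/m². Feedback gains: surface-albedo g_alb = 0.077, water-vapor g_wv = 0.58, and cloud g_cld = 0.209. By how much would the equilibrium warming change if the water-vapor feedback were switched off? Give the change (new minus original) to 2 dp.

-25.52 K

Original: g = 0.866, ΔT = 4.21/(1−0.866) = 31.4179 K.
Without water-vapor: g' = 0.286, ΔT' = 4.21/(1−0.286) = 5.8964 K.
Change = 5.8964 − 31.4179 = -25.52 K.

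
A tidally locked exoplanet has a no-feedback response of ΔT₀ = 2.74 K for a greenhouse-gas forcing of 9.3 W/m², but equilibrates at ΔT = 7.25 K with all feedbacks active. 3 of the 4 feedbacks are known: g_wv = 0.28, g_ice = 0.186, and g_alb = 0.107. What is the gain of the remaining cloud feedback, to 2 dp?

Amplification A = ΔT/ΔT₀ = 7.25/2.74 = 2.646.
Total gain g = 1 − 1/A = 1 − 1/2.646 = 0.6221.
Known gains sum to 0.28 + 0.186 + 0.107 = 0.573.
g_cld = 0.6221 − 0.573 = 0.05.

0.05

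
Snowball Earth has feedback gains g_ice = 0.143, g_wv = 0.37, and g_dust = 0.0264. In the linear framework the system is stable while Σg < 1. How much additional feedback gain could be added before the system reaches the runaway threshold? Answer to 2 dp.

Current total gain = 0.143 + 0.37 + 0.0264 = 0.5394.
Margin to runaway = 1 − 0.5394 = 0.46.

0.46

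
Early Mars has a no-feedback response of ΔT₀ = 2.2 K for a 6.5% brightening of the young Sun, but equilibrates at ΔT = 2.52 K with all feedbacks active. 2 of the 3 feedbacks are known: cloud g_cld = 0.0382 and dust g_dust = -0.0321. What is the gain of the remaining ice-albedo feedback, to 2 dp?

0.12

Amplification A = ΔT/ΔT₀ = 2.52/2.2 = 1.145.
Total gain g = 1 − 1/A = 1 − 1/1.145 = 0.1266.
Known gains sum to 0.0382 − 0.0321 = 0.0061.
g_ice = 0.1266 − 0.0061 = 0.12.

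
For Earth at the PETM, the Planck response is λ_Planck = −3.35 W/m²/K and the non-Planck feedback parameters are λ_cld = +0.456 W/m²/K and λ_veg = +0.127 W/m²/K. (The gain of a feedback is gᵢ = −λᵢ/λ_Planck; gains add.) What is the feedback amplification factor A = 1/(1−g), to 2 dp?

Convert to gains: g_cld = 0.456/3.35 = 0.1361; g_veg = 0.127/3.35 = 0.03791.
Total gain g = 0.17401.
A = 1/(1 − 0.17401) = 1.21.

1.21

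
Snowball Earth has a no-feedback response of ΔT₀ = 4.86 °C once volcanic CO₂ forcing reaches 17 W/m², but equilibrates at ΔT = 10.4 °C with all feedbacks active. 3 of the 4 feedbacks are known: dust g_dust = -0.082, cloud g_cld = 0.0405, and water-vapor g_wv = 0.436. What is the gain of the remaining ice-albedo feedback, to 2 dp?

Amplification A = ΔT/ΔT₀ = 10.4/4.86 = 2.14.
Total gain g = 1 − 1/A = 1 − 1/2.14 = 0.5327.
Known gains sum to -0.082 + 0.0405 + 0.436 = 0.3945.
g_ice = 0.5327 − 0.3945 = 0.14.

0.14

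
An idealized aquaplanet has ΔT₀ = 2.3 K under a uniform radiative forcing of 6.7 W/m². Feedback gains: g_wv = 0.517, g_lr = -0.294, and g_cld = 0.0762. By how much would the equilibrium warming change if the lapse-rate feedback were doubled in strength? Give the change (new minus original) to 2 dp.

Original: g = 0.2992, ΔT = 2.3/(1−0.2992) = 3.2820 K.
With doubled lapse-rate: g' = 0.0052, ΔT' = 2.3/(1−0.0052) = 2.3120 K.
Change = 2.3120 − 3.2820 = -0.97 K.

-0.97 K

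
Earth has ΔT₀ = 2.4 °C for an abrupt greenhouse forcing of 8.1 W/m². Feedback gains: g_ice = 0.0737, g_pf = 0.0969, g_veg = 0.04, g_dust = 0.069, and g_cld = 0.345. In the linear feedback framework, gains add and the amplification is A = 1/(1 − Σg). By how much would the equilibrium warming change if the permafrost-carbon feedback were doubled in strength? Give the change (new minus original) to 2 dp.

Original: g = 0.6246, ΔT = 2.4/(1−0.6246) = 6.3932 °C.
With doubled permafrost-carbon: g' = 0.7215, ΔT' = 2.4/(1−0.7215) = 8.6176 °C.
Change = 8.6176 − 6.3932 = 2.22 °C.

2.22 °C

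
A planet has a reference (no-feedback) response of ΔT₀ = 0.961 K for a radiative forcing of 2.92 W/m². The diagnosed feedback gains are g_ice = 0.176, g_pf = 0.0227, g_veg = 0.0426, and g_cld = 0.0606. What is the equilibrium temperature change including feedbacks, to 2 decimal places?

1.38 K

Total gain g = 0.176 + 0.0227 + 0.0426 + 0.0606 = 0.3019.
Amplification A = 1/(1 − 0.3019) = 1.432.
ΔT = 0.961 × 1.432 = 1.38 K.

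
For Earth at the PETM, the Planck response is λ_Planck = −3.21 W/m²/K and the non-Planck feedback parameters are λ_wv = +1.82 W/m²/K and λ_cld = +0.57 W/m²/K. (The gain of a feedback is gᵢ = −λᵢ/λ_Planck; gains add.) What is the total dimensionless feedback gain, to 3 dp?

0.745

Convert to gains: g_wv = 1.82/3.21 = 0.567; g_cld = 0.57/3.21 = 0.1776.
Total gain g = 0.7446.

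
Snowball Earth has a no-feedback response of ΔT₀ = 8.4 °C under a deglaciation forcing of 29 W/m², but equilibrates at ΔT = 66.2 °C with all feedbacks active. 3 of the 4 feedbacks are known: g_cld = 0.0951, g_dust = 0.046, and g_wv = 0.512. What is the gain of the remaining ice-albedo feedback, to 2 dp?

Amplification A = ΔT/ΔT₀ = 66.2/8.4 = 7.881.
Total gain g = 1 − 1/A = 1 − 1/7.881 = 0.8731.
Known gains sum to 0.0951 + 0.046 + 0.512 = 0.6531.
g_ice = 0.8731 − 0.6531 = 0.22.

0.22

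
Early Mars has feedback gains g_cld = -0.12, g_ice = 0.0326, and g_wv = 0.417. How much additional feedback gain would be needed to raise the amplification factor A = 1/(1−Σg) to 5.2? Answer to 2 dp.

0.48

Current total gain = 0.3296.
Target gain for A = 5.2: g* = 1 − 1/5.2 = 0.8077.
Additional gain needed = 0.8077 − 0.3296 = 0.48.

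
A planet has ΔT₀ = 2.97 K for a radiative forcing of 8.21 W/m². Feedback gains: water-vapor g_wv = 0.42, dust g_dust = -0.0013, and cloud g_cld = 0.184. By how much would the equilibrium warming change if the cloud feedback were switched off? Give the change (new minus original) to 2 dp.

-2.37 K

Original: g = 0.6027, ΔT = 2.97/(1−0.6027) = 7.4755 K.
Without cloud: g' = 0.4187, ΔT' = 2.97/(1−0.4187) = 5.1092 K.
Change = 5.1092 − 7.4755 = -2.37 K.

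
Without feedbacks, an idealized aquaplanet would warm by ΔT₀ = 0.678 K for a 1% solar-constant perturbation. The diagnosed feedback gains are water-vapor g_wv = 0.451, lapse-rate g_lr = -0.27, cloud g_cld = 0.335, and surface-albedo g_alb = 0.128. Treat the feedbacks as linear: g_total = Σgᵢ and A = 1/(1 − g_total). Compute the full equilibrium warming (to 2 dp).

Total gain g = 0.451 − 0.27 + 0.335 + 0.128 = 0.644.
Amplification A = 1/(1 − 0.644) = 2.809.
ΔT = 0.678 × 2.809 = 1.90 K.

1.90 K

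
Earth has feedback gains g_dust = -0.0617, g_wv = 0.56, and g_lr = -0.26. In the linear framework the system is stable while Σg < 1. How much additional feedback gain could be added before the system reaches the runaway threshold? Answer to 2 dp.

0.76

Current total gain = -0.0617 + 0.56 − 0.26 = 0.2383.
Margin to runaway = 1 − 0.2383 = 0.76.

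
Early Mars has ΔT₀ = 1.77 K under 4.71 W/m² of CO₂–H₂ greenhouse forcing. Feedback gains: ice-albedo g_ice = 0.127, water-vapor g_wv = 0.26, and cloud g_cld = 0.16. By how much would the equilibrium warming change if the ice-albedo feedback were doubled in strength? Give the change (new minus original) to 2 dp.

1.52 K

Original: g = 0.547, ΔT = 1.77/(1−0.547) = 3.9073 K.
With doubled ice-albedo: g' = 0.674, ΔT' = 1.77/(1−0.674) = 5.4294 K.
Change = 5.4294 − 3.9073 = 1.52 K.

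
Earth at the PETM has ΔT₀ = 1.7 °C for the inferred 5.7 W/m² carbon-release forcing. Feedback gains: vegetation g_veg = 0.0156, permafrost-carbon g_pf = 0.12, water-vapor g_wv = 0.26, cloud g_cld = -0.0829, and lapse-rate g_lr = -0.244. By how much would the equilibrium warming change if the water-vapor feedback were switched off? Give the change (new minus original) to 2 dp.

Original: g = 0.0687, ΔT = 1.7/(1−0.0687) = 1.8254 °C.
Without water-vapor: g' = -0.1913, ΔT' = 1.7/(1+0.1913) = 1.4270 °C.
Change = 1.4270 − 1.8254 = -0.40 °C.

-0.40 °C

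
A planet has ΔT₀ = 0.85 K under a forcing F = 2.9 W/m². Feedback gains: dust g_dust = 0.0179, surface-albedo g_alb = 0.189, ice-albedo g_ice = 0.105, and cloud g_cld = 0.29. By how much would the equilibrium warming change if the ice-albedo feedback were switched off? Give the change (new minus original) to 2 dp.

-0.45 K

Original: g = 0.6019, ΔT = 0.85/(1−0.6019) = 2.1351 K.
Without ice-albedo: g' = 0.4969, ΔT' = 0.85/(1−0.4969) = 1.6895 K.
Change = 1.6895 − 2.1351 = -0.45 K.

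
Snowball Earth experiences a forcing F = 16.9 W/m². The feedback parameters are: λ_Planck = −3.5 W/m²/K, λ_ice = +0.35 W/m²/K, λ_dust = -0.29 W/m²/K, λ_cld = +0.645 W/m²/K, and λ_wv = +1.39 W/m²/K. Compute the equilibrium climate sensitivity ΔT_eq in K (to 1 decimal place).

Net feedback parameter λ = (−3.5) + (+0.35) + (-0.29) + (+0.645) + (+1.39) = -1.405 W/m²/K.
ΔT = −F/λ = −16.9/(-1.405) = 12.0 K.

12.0 K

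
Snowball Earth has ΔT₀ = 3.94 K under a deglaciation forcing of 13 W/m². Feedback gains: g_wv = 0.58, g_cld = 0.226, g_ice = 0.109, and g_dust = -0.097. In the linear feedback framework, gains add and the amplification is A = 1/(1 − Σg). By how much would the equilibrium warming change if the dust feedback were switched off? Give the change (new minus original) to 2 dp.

Original: g = 0.818, ΔT = 3.94/(1−0.818) = 21.6484 K.
Without dust: g' = 0.915, ΔT' = 3.94/(1−0.915) = 46.3529 K.
Change = 46.3529 − 21.6484 = 24.70 K.

24.70 K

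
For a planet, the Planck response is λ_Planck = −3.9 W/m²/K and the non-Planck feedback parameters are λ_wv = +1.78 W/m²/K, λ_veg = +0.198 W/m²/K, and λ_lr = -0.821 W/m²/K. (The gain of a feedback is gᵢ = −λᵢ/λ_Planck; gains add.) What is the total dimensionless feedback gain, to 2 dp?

Convert to gains: g_wv = 1.78/3.9 = 0.4564; g_veg = 0.198/3.9 = 0.05077; g_lr = -0.821/3.9 = -0.2105.
Total gain g = 0.29667.

0.30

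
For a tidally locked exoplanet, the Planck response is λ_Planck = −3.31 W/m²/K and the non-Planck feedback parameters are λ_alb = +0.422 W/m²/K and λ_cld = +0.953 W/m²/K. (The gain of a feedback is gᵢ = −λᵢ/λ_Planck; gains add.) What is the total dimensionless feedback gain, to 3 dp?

0.415

Convert to gains: g_alb = 0.422/3.31 = 0.1275; g_cld = 0.953/3.31 = 0.2879.
Total gain g = 0.4154.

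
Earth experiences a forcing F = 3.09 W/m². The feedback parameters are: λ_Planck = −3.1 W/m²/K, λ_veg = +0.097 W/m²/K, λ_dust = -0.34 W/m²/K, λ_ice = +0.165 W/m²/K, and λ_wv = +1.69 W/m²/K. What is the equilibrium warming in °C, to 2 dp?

Net feedback parameter λ = (−3.1) + (+0.097) + (-0.34) + (+0.165) + (+1.69) = -1.488 W/m²/K.
ΔT = −F/λ = −3.09/(-1.488) = 2.08 °C.

2.08 °C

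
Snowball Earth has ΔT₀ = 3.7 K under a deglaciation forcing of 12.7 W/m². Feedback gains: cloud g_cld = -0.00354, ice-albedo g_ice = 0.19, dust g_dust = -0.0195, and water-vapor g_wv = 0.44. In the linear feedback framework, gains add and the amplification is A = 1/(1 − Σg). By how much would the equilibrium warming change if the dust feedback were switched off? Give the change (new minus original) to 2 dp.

Original: g = 0.60696, ΔT = 3.7/(1−0.60696) = 9.4138 K.
Without dust: g' = 0.62646, ΔT' = 3.7/(1−0.62646) = 9.9052 K.
Change = 9.9052 − 9.4138 = 0.49 K.

0.49 K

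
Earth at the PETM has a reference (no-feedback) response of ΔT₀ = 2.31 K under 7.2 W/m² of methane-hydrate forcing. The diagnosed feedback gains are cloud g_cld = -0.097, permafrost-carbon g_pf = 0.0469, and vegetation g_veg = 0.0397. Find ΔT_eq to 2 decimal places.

Total gain g = -0.097 + 0.0469 + 0.0397 = -0.0104.
Amplification A = 1/(1 + 0.0104) = 0.9897.
ΔT = 2.31 × 0.9897 = 2.29 K.

2.29 K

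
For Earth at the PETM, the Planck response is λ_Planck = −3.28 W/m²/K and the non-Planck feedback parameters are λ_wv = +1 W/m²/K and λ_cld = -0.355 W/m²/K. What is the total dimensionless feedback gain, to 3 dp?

Convert to gains: g_wv = 1/3.28 = 0.3049; g_cld = -0.355/3.28 = -0.1082.
Total gain g = 0.1967.

0.197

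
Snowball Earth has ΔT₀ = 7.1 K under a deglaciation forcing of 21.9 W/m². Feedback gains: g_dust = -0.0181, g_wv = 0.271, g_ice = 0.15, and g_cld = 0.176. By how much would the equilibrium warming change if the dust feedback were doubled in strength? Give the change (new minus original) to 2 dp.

-0.69 K

Original: g = 0.5789, ΔT = 7.1/(1−0.5789) = 16.8606 K.
With doubled dust: g' = 0.5608, ΔT' = 7.1/(1−0.5608) = 16.1658 K.
Change = 16.1658 − 16.8606 = -0.69 K.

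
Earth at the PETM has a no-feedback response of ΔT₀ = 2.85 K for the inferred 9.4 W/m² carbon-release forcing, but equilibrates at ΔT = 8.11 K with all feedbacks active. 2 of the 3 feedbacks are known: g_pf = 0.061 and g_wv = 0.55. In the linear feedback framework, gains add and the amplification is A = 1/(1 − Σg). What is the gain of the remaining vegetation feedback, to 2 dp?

Amplification A = ΔT/ΔT₀ = 8.11/2.85 = 2.846.
Total gain g = 1 − 1/A = 1 − 1/2.846 = 0.6486.
Known gains sum to 0.061 + 0.55 = 0.611.
g_veg = 0.6486 − 0.611 = 0.04.

0.04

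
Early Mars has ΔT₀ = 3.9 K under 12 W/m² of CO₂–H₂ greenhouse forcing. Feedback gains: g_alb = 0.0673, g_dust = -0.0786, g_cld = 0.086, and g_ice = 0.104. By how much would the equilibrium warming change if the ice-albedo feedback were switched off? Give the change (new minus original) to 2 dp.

Original: g = 0.1787, ΔT = 3.9/(1−0.1787) = 4.7486 K.
Without ice-albedo: g' = 0.0747, ΔT' = 3.9/(1−0.0747) = 4.2148 K.
Change = 4.2148 − 4.7486 = -0.53 K.

-0.53 K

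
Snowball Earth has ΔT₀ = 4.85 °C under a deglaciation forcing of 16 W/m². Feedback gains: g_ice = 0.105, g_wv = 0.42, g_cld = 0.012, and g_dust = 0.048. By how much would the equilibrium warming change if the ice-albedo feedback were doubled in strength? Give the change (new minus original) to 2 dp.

3.96 °C

Original: g = 0.585, ΔT = 4.85/(1−0.585) = 11.6867 °C.
With doubled ice-albedo: g' = 0.69, ΔT' = 4.85/(1−0.69) = 15.6452 °C.
Change = 15.6452 − 11.6867 = 3.96 °C.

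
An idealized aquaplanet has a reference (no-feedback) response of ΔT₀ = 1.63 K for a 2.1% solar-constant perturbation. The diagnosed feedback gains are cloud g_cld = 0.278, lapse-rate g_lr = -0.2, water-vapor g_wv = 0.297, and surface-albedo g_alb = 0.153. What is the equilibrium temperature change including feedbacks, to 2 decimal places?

3.45 K

Total gain g = 0.278 − 0.2 + 0.297 + 0.153 = 0.528.
Amplification A = 1/(1 − 0.528) = 2.119.
ΔT = 1.63 × 2.119 = 3.45 K.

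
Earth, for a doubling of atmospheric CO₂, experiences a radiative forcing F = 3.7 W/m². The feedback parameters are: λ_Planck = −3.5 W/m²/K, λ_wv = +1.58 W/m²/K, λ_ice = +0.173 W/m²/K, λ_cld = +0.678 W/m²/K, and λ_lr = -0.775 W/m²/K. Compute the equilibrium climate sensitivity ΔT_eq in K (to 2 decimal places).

2.01 K

Net feedback parameter λ = (−3.5) + (+1.58) + (+0.173) + (+0.678) + (-0.775) = -1.844 W/m²/K.
ΔT = −F/λ = −3.7/(-1.844) = 2.01 K.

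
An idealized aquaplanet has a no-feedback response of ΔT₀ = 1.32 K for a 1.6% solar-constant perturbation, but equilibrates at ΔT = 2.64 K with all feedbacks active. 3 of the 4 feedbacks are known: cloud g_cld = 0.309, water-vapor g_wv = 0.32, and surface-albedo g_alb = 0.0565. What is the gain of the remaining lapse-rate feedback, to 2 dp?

-0.19

Amplification A = ΔT/ΔT₀ = 2.64/1.32 = 2.
Total gain g = 1 − 1/A = 1 − 1/2 = 0.5.
Known gains sum to 0.309 + 0.32 + 0.0565 = 0.6855.
g_lr = 0.5 − 0.6855 = -0.19.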